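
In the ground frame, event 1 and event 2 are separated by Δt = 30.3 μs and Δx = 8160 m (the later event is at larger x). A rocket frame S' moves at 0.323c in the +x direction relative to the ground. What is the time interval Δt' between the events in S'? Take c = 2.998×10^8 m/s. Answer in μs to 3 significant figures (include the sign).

γ = 1/√(1 − 0.323²) = 1.0566
Δt' = γ(Δt − vΔx/c²) = 1.0566 × (30.3 μs − 0.323×8160 m / (2.998×10^8 m/s))
= 1.0566 × (21.509 μs) = 22.7 μs

Δt' ≈ 22.7 μs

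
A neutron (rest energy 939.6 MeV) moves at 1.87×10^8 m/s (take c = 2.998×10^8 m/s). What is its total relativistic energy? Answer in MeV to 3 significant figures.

β = v/c = 1.87×10^8 / 2.998×10^8 = 0.62375
γ = 1/√(1 − 0.62375²) = 1.2794
E = γm₀c² = 1.2794 × 939.6 MeV = 1200 MeV

E ≈ 1200 MeV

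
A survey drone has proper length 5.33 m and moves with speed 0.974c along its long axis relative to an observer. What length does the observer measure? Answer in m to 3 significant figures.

γ = 1/√(1 − 0.974²) = 4.4141
Length contraction: L = L₀/γ = 5.33/4.4141 = 1.21 m

L ≈ 1.21 m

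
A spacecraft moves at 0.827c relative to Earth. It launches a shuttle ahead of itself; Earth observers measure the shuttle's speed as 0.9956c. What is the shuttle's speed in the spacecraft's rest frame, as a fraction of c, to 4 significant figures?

Inverse velocity addition: u' = (u − v)/(1 − uv/c²)
= (0.9956 − 0.827)/(1 − 0.9956×0.827) = 0.1686/0.176639 = 0.9545

u' ≈ 0.9545c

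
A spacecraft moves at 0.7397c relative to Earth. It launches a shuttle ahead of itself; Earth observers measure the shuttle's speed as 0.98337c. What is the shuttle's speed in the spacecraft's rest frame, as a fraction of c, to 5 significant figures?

u' ≈ 0.89387c

Inverse velocity addition: u' = (u − v)/(1 − uv/c²)
= (0.98337 − 0.7397)/(1 − 0.98337×0.7397) = 0.24367/0.2726012 = 0.89387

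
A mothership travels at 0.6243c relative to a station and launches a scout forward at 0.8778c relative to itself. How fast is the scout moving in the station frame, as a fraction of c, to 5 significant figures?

Compose boost 2: (0.8778 + 0.6243)/(1 + 0.8778×0.6243) = 1.5021/1.548011 = 0.97034

u ≈ 0.97034c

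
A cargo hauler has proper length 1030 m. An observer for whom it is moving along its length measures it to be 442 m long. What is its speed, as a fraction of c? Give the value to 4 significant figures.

β ≈ 0.9032

γ = L₀/L = 1030/442 = 2.33032
β = √(1 − 1/γ²) = 0.9032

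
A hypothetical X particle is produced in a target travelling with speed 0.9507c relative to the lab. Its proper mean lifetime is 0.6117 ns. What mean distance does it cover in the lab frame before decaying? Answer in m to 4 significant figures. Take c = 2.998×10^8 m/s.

γ = 1/√(1 − 0.9507²) = 3.22464
Dilated lifetime: Δt = γτ₀ = 3.22464 × 0.6117 ns = 1.97251 ns
d = vΔt = 0.9507c × 1.97251 ns = 2.85020×10^8 m/s × 1.97251×10^-9 s = 0.5622 m

d ≈ 0.5622 m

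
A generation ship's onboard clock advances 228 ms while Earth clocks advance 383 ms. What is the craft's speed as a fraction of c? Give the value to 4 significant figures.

γ = Δt/τ₀ = 383/228 = 1.67982
β = √(1 − 1/γ²) = √(1 − 1/1.67982²) = 0.8035

β ≈ 0.8035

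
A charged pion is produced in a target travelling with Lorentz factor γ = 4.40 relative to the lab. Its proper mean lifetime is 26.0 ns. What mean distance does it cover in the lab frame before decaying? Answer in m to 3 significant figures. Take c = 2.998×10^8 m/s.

d ≈ 33.4 m

β = √(1 − 1/γ²) = √(1 − 1/4.40²) = 0.97383
Dilated lifetime: Δt = γτ₀ = 4.40 × 26.0 ns = 114.40 ns
d = vΔt = 0.97383c × 114.40 ns = 2.9195×10^8 m/s × 1.1440×10^-7 s = 33.4 m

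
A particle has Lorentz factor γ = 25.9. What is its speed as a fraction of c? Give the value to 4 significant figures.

β = √(1 − 1/γ²) = √(1 − 1/25.9²) = √(0.998509) = 0.9993

β ≈ 0.9993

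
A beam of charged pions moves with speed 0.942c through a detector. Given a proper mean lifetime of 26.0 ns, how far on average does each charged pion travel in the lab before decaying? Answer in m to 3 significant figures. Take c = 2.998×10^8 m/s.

d ≈ 21.9 m

γ = 1/√(1 − 0.942²) = 2.9796
Dilated lifetime: Δt = γτ₀ = 2.9796 × 26.0 ns = 77.470 ns
d = vΔt = 0.942c × 77.470 ns = 2.8241×10^8 m/s × 7.7470×10^-8 s = 21.9 m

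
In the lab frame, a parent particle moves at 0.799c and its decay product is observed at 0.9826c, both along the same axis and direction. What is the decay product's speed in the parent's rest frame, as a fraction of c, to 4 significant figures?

u' ≈ 0.8543c

Inverse velocity addition: u' = (u − v)/(1 − uv/c²)
= (0.9826 − 0.799)/(1 − 0.9826×0.799) = 0.1836/0.214903 = 0.8543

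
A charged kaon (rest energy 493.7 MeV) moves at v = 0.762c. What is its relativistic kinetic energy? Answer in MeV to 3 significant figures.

γ = 1/√(1 − 0.762²) = 1.5442
K = (γ − 1)m₀c² = (1.5442 − 1) × 493.7 MeV = 0.54422 × 493.7 MeV = 269 MeV

K ≈ 269 MeV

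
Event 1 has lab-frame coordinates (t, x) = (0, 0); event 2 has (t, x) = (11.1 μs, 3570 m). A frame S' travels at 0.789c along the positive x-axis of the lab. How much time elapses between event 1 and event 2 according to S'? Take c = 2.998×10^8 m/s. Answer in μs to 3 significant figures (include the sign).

γ = 1/√(1 − 0.789²) = 1.6276
Δt' = γ(Δt − vΔx/c²) = 1.6276 × (11.1 μs − 0.789×3570 m / (2.998×10^8 m/s))
= 1.6276 × (1.7046 μs) = 2.77 μs

Δt' ≈ 2.77 μs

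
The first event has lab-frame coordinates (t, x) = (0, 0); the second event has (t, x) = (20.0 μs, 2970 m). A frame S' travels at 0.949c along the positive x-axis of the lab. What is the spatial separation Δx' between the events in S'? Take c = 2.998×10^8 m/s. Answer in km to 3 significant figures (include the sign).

Δx' ≈ -8.63 km

γ = 1/√(1 − 0.949²) = 3.1718
Δx' = γ(Δx − vΔt) = 3.1718 × (2970 m − 0.949×(2.998×10^8 m/s)×20.0×10^-6 s)
= 3.1718 × (-2720.2 m) = -8.63 km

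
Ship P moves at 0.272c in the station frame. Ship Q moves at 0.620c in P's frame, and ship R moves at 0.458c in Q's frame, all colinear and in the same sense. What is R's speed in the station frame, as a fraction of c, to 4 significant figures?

u ≈ 0.9049c

Compose boost 2: (0.620 + 0.272)/(1 + 0.620×0.272) = 0.8920/1.16864 = 0.763280
Compose boost 3: (0.458 + 0.763280)/(1 + 0.458×0.763280) = 1.22128/1.34958 = 0.9049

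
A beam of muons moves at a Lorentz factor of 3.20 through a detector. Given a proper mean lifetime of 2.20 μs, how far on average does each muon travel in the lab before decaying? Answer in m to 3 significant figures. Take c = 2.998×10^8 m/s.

d ≈ 2000 m

β = √(1 − 1/γ²) = √(1 − 1/3.20²) = 0.94992
Dilated lifetime: Δt = γτ₀ = 3.20 × 2.20 μs = 7.0400 μs
d = vΔt = 0.94992c × 7.0400 μs = 2.8479×10^8 m/s × 7.0400×10^-6 s = 2000 m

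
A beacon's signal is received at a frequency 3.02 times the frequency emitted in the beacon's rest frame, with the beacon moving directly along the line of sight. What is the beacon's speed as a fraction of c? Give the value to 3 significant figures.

β ≈ 0.802

f_obs/f_src = √((1+β)/(1−β)) = 3.02  ⇒  (1+β)/(1−β) = 9.1204
β = |1 − D²|/(1 + D²) = |1 − 9.1204|/(1 + 9.1204) = 0.802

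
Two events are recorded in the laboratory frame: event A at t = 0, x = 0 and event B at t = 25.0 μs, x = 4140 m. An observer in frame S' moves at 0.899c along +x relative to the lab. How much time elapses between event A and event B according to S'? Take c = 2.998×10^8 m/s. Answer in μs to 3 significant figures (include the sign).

Δt' ≈ 28.7 μs

γ = 1/√(1 − 0.899²) = 2.2834
Δt' = γ(Δt − vΔx/c²) = 2.2834 × (25.0 μs − 0.899×4140 m / (2.998×10^8 m/s))
= 2.2834 × (12.586 μs) = 28.7 μs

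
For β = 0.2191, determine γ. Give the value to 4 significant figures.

γ = 1/√(1 − β²) = 1/√(1 − 0.2191²) = 1/√(0.951995) = 1.025

γ ≈ 1.025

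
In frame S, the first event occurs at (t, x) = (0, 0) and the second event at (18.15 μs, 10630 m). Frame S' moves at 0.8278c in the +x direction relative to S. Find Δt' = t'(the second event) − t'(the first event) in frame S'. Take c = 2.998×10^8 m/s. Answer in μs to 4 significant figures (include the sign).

γ = 1/√(1 − 0.8278²) = 1.78246
Δt' = γ(Δt − vΔx/c²) = 1.78246 × (18.15 μs − 0.8278×10630 m / (2.998×10^8 m/s))
= 1.78246 × (-11.2013 μs) = -19.97 μs

Δt' ≈ -19.97 μs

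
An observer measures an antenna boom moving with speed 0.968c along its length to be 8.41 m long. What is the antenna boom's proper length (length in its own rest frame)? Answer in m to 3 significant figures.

γ = 1/√(1 − 0.968²) = 3.9849
L₀ = γL = 3.9849 × 8.41 = 33.5 m

L₀ ≈ 33.5 m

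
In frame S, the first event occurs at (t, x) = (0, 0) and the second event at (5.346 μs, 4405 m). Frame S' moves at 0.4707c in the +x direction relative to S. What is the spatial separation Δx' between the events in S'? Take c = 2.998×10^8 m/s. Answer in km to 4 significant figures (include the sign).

Δx' ≈ 4.138 km

γ = 1/√(1 − 0.4707²) = 1.13341
Δx' = γ(Δx − vΔt) = 1.13341 × (4405 m − 0.4707×(2.998×10^8 m/s)×5.346×10^-6 s)
= 1.13341 × (3650.59 m) = 4.138 km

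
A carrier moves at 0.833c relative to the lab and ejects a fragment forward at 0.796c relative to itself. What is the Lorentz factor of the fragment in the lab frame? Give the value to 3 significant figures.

u_lab = (0.796 + 0.833)/(1 + 0.796×0.833) = 1.629/1.66307 = 0.979515
γ = 1/√(1 − 0.979515²) = 4.97

γ ≈ 4.97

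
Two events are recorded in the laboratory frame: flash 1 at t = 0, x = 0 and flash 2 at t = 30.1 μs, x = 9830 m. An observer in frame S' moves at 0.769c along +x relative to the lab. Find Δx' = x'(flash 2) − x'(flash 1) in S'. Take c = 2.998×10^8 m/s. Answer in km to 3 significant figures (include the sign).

Δx' ≈ 4.52 km

γ = 1/√(1 − 0.769²) = 1.5643
Δx' = γ(Δx − vΔt) = 1.5643 × (9830 m − 0.769×(2.998×10^8 m/s)×30.1×10^-6 s)
= 1.5643 × (2890.6 m) = 4.52 km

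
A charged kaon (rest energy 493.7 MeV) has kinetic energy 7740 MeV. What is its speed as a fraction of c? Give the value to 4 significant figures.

γ = 1 + K/(m₀c²) = 1 + 7740/493.7 = 16.6775
β = √(1 − 1/γ²) = 0.9982

β ≈ 0.9982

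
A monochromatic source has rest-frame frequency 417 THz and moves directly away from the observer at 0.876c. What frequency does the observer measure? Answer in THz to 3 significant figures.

f_obs ≈ 107 THz

Relativistic Doppler: f_obs = f_src √((1−β)/(1+β))
= 417 × √(0.12400/1.8760) = 417 × 0.25710 = 107 THz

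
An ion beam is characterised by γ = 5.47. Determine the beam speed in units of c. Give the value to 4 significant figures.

β = √(1 − 1/γ²) = √(1 − 1/5.47²) = √(0.966579) = 0.9831

β ≈ 0.9831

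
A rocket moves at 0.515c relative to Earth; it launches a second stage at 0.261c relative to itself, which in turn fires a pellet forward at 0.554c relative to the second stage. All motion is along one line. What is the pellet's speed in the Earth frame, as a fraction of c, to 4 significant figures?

u ≈ 0.8978c

Compose boost 2: (0.261 + 0.515)/(1 + 0.261×0.515) = 0.7760/1.13441 = 0.684053
Compose boost 3: (0.554 + 0.684053)/(1 + 0.554×0.684053) = 1.23805/1.37897 = 0.8978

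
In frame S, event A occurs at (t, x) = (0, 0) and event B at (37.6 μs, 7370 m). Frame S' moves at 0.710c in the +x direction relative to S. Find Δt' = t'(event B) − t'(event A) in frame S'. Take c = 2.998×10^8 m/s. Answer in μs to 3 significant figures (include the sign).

Δt' ≈ 28.6 μs

γ = 1/√(1 − 0.710²) = 1.4200
Δt' = γ(Δt − vΔx/c²) = 1.4200 × (37.6 μs − 0.710×7370 m / (2.998×10^8 m/s))
= 1.4200 × (20.146 μs) = 28.6 μs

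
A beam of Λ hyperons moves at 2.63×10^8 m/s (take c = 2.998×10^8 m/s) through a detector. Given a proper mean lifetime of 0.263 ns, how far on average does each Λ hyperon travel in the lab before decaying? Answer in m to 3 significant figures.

d ≈ 0.144 m

β = v/c = 2.63×10^8 / 2.998×10^8 = 0.87725
γ = 1/√(1 − 0.87725²) = 2.0832
Dilated lifetime: Δt = γτ₀ = 2.0832 × 0.263 ns = 0.54788 ns
d = vΔt = 0.87725c × 0.54788 ns = 2.6300×10^8 m/s × 5.4788×10^-10 s = 0.144 m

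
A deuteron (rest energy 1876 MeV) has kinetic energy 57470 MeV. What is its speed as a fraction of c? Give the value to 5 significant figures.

γ = 1 + K/(m₀c²) = 1 + 57470/1876 = 31.63433
β = √(1 − 1/γ²) = 0.99950

β ≈ 0.99950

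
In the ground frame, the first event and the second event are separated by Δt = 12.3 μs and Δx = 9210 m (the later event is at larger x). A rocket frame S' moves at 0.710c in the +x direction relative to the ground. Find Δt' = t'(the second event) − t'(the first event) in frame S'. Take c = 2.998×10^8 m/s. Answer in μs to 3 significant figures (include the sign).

γ = 1/√(1 − 0.710²) = 1.4200
Δt' = γ(Δt − vΔx/c²) = 1.4200 × (12.3 μs − 0.710×9210 m / (2.998×10^8 m/s))
= 1.4200 × (-9.5115 μs) = -13.5 μs

Δt' ≈ -13.5 μs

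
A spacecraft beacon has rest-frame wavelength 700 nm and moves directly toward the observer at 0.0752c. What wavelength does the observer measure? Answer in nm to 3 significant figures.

λ_obs ≈ 649 nm

Relativistic Doppler: λ_obs = λ_src √((1−β)/(1+β))
= 700 × √(0.92480/1.0752) = 700 × 0.92743 = 649 nm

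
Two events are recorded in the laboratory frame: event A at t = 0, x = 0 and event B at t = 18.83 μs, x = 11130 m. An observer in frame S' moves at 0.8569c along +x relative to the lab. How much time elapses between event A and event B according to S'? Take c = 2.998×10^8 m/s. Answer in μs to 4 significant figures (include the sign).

γ = 1/√(1 − 0.8569²) = 1.93993
Δt' = γ(Δt − vΔx/c²) = 1.93993 × (18.83 μs − 0.8569×11130 m / (2.998×10^8 m/s))
= 1.93993 × (-12.9822 μs) = -25.18 μs

Δt' ≈ -25.18 μs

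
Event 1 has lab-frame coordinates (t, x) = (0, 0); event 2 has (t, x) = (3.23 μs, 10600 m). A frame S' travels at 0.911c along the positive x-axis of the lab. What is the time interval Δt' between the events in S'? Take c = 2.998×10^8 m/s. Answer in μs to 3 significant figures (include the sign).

γ = 1/√(1 − 0.911²) = 2.4248
Δt' = γ(Δt − vΔx/c²) = 2.4248 × (3.23 μs − 0.911×10600 m / (2.998×10^8 m/s))
= 2.4248 × (-28.980 μs) = -70.3 μs

Δt' ≈ -70.3 μs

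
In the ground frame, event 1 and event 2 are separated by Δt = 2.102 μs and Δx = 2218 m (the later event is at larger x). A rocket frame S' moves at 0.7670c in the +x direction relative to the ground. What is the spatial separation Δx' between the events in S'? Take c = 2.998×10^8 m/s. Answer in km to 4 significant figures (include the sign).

γ = 1/√(1 − 0.7670²) = 1.55849
Δx' = γ(Δx − vΔt) = 1.55849 × (2218 m − 0.7670×(2.998×10^8 m/s)×2.102×10^-6 s)
= 1.55849 × (1734.65 m) = 2.703 km

Δx' ≈ 2.703 km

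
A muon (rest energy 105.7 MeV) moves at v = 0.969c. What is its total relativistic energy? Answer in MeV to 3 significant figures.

E ≈ 428 MeV

γ = 1/√(1 − 0.969²) = 4.0476
E = γm₀c² = 4.0476 × 105.7 MeV = 428 MeV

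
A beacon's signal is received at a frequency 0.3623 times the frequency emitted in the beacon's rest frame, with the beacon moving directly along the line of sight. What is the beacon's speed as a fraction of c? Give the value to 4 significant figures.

f_obs/f_src = √((1−β)/(1+β)) = 0.3623  ⇒  (1−β)/(1+β) = 0.131261
β = |1 − D²|/(1 + D²) = |1 − 0.131261|/(1 + 0.131261) = 0.7679

β ≈ 0.7679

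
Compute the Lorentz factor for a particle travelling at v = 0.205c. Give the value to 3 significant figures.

γ ≈ 1.02

γ = 1/√(1 − β²) = 1/√(1 − 0.205²) = 1/√(0.95798) = 1.02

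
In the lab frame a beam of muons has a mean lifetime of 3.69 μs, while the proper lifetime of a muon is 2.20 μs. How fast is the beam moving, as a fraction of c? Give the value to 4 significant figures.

γ = Δt/τ₀ = 3.69/2.20 = 1.67727
β = √(1 − 1/γ²) = √(1 − 1/1.67727²) = 0.8028

β ≈ 0.8028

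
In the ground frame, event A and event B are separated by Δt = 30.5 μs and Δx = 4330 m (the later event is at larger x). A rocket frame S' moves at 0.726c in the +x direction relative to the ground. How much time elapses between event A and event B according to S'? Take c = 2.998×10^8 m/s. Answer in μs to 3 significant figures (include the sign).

γ = 1/√(1 − 0.726²) = 1.4541
Δt' = γ(Δt − vΔx/c²) = 1.4541 × (30.5 μs − 0.726×4330 m / (2.998×10^8 m/s))
= 1.4541 × (20.014 μs) = 29.1 μs

Δt' ≈ 29.1 μs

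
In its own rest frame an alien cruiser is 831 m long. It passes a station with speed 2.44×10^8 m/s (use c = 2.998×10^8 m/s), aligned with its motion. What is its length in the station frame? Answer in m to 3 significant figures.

L ≈ 483 m

β = v/c = 2.44×10^8 / 2.998×10^8 = 0.81388
γ = 1/√(1 − 0.81388²) = 1.7211
Length contraction: L = L₀/γ = 831/1.7211 = 483 m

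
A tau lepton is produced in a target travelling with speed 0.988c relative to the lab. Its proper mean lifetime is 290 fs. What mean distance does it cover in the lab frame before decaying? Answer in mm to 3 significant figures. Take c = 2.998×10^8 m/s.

d ≈ 0.556 mm

γ = 1/√(1 − 0.988²) = 6.4744
Dilated lifetime: Δt = γτ₀ = 6.4744 × 290 fs = 1877.6 fs
d = vΔt = 0.988c × 1877.6 fs = 2.9620×10^8 m/s × 1.8776×10^-12 s = 0.556 mm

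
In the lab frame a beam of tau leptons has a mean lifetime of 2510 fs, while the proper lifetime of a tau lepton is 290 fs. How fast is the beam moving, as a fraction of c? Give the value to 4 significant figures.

γ = Δt/τ₀ = 2510/290 = 8.65517
β = √(1 − 1/γ²) = √(1 − 1/8.65517²) = 0.9933

β ≈ 0.9933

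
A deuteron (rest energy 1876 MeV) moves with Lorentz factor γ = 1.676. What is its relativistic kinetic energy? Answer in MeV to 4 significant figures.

γ = 1.676 (given)
K = (γ − 1)m₀c² = (1.676 − 1) × 1876 MeV = 0.676000 × 1876 MeV = 1268 MeV

K ≈ 1268 MeV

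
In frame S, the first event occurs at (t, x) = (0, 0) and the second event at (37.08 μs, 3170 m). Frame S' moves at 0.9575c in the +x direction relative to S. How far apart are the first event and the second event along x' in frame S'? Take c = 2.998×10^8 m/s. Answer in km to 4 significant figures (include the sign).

Δx' ≈ -25.91 km

γ = 1/√(1 − 0.9575²) = 3.46701
Δx' = γ(Δx − vΔt) = 3.46701 × (3170 m − 0.9575×(2.998×10^8 m/s)×37.08×10^-6 s)
= 3.46701 × (-7474.13 m) = -25.91 km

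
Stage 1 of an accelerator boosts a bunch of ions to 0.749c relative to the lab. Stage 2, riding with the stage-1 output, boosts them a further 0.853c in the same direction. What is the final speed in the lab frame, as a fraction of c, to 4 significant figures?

u ≈ 0.9775c

Compose boost 2: (0.853 + 0.749)/(1 + 0.853×0.749) = 1.602/1.63890 = 0.9775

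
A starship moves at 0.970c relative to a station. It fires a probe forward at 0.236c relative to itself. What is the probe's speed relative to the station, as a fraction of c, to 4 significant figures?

Relativistic velocity addition: u = (u' + v)/(1 + u'v/c²)
= (0.236 + 0.970)/(1 + 0.236×0.970) = 1.206/1.22892 = 0.9813

u ≈ 0.9813c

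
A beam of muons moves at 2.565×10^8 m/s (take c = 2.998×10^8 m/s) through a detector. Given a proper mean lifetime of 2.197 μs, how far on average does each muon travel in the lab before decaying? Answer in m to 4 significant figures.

β = v/c = 2.565×10^8 / 2.998×10^8 = 0.855570
γ = 1/√(1 − 0.855570²) = 1.93167
Dilated lifetime: Δt = γτ₀ = 1.93167 × 2.197 μs = 4.24388 μs
d = vΔt = 0.855570c × 4.24388 μs = 2.56500×10^8 m/s × 4.24388×10^-6 s = 1089 m

d ≈ 1089 m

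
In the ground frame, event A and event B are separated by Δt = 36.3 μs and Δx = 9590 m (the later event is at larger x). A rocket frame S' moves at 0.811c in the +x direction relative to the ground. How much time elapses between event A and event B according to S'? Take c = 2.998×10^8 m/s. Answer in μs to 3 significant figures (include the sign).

Δt' ≈ 17.7 μs

γ = 1/√(1 − 0.811²) = 1.7093
Δt' = γ(Δt − vΔx/c²) = 1.7093 × (36.3 μs − 0.811×9590 m / (2.998×10^8 m/s))
= 1.7093 × (10.358 μs) = 17.7 μs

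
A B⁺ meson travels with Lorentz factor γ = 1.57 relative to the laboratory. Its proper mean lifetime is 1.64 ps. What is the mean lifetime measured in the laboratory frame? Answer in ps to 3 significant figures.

Δt ≈ 2.57 ps

γ = 1.57 (given)
Time dilation: Δt = γτ₀ = 1.57 × 1.64 ps = 2.57 ps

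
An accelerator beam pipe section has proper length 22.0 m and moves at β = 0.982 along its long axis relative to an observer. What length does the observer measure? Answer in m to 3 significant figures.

γ = 1/√(1 − 0.982²) = 5.2943
Length contraction: L = L₀/γ = 22.0/5.2943 = 4.16 m

L ≈ 4.16 m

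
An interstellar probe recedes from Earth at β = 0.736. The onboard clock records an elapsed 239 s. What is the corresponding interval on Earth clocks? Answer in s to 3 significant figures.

γ = 1/√(1 − 0.736²) = 1.4771
Time dilation: Δt = γτ₀ = 1.4771 × 239 s = 353 s

Δt ≈ 353 s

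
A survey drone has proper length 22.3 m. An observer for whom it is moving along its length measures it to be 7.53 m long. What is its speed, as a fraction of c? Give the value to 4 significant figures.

γ = L₀/L = 22.3/7.53 = 2.96149
β = √(1 − 1/γ²) = 0.9413

β ≈ 0.9413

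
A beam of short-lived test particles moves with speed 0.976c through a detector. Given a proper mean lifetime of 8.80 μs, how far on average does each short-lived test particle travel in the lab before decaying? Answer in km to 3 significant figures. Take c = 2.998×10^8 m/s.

γ = 1/√(1 − 0.976²) = 4.5920
Dilated lifetime: Δt = γτ₀ = 4.5920 × 8.80 μs = 40.410 μs
d = vΔt = 0.976c × 40.410 μs = 2.9260×10^8 m/s × 4.0410×10^-5 s = 11.8 km

d ≈ 11.8 km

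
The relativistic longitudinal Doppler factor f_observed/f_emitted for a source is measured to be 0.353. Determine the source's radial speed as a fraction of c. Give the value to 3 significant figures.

f_obs/f_src = √((1−β)/(1+β)) = 0.353  ⇒  (1−β)/(1+β) = 0.12461
β = |1 − D²|/(1 + D²) = |1 − 0.12461|/(1 + 0.12461) = 0.778

β ≈ 0.778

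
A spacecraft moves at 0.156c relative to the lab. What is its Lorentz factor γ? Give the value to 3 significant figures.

γ = 1/√(1 − β²) = 1/√(1 − 0.156²) = 1/√(0.97566) = 1.01

γ ≈ 1.01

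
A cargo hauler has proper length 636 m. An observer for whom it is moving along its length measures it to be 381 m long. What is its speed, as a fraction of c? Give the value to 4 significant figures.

β ≈ 0.8007

γ = L₀/L = 636/381 = 1.66929
β = √(1 − 1/γ²) = 0.8007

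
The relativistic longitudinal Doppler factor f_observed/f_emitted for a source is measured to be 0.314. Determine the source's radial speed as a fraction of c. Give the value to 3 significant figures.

β ≈ 0.821

f_obs/f_src = √((1−β)/(1+β)) = 0.314  ⇒  (1−β)/(1+β) = 0.098596
β = |1 − D²|/(1 + D²) = |1 − 0.098596|/(1 + 0.098596) = 0.821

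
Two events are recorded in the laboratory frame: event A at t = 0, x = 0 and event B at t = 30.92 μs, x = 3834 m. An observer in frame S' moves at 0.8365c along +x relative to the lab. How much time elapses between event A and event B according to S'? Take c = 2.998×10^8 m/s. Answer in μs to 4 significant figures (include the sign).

Δt' ≈ 36.90 μs

γ = 1/√(1 − 0.8365²) = 1.82493
Δt' = γ(Δt − vΔx/c²) = 1.82493 × (30.92 μs − 0.8365×3834 m / (2.998×10^8 m/s))
= 1.82493 × (20.2224 μs) = 36.90 μs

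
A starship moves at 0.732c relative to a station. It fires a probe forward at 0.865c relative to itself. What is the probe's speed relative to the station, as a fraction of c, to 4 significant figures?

Relativistic velocity addition: u = (u' + v)/(1 + u'v/c²)
= (0.865 + 0.732)/(1 + 0.865×0.732) = 1.597/1.63318 = 0.9778

u ≈ 0.9778c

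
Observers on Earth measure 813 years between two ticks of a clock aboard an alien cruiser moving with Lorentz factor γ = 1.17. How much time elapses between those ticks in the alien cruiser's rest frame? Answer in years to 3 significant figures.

γ = 1.17 (given)
Proper time: τ₀ = Δt/γ = 813/1.17 = 695 years

τ₀ ≈ 695 years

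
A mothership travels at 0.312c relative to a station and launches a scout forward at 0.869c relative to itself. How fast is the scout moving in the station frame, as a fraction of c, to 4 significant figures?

u ≈ 0.9291c

Compose boost 2: (0.869 + 0.312)/(1 + 0.869×0.312) = 1.181/1.27113 = 0.9291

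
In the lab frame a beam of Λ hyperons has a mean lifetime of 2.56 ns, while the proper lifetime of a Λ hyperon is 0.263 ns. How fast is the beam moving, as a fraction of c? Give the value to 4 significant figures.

β ≈ 0.9947

γ = Δt/τ₀ = 2.56/0.263 = 9.73384
β = √(1 − 1/γ²) = √(1 − 1/9.73384²) = 0.9947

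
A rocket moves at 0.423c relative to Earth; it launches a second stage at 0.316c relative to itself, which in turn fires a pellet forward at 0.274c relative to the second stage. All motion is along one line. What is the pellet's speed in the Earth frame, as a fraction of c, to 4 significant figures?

u ≈ 0.7856c

Compose boost 2: (0.316 + 0.423)/(1 + 0.316×0.423) = 0.7390/1.13367 = 0.651866
Compose boost 3: (0.274 + 0.651866)/(1 + 0.274×0.651866) = 0.925866/1.17861 = 0.7856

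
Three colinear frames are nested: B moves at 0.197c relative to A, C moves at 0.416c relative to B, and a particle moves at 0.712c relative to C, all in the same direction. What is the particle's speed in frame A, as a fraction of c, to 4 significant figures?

u ≈ 0.9111c

Compose boost 2: (0.416 + 0.197)/(1 + 0.416×0.197) = 0.6130/1.08195 = 0.566569
Compose boost 3: (0.712 + 0.566569)/(1 + 0.712×0.566569) = 1.27857/1.40340 = 0.9111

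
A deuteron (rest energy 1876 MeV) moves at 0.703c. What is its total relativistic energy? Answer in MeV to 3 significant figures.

γ = 1/√(1 − 0.703²) = 1.4061
E = γm₀c² = 1.4061 × 1876 MeV = 2640 MeV

E ≈ 2640 MeV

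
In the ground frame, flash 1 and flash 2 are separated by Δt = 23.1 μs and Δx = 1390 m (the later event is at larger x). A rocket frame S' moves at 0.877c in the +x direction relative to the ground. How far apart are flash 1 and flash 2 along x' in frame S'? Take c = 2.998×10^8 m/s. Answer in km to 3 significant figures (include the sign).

Δx' ≈ -9.75 km

γ = 1/√(1 − 0.877²) = 2.0812
Δx' = γ(Δx − vΔt) = 2.0812 × (1390 m − 0.877×(2.998×10^8 m/s)×23.1×10^-6 s)
= 2.0812 × (-4683.6 m) = -9.75 km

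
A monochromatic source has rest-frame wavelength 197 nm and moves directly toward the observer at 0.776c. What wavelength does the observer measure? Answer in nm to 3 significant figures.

λ_obs ≈ 70.0 nm

Relativistic Doppler: λ_obs = λ_src √((1−β)/(1+β))
= 197 × √(0.22400/1.7760) = 197 × 0.35514 = 70.0 nm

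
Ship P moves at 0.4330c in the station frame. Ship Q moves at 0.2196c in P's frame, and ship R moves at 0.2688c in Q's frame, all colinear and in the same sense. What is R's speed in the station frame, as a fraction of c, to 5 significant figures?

u ≈ 0.74534c

Compose boost 2: (0.2196 + 0.4330)/(1 + 0.2196×0.4330) = 0.65260/1.095087 = 0.5959345
Compose boost 3: (0.2688 + 0.5959345)/(1 + 0.2688×0.5959345) = 0.8647345/1.160187 = 0.74534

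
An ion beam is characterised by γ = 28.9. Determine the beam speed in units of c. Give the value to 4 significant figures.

β = √(1 − 1/γ²) = √(1 − 1/28.9²) = √(0.998803) = 0.9994

β ≈ 0.9994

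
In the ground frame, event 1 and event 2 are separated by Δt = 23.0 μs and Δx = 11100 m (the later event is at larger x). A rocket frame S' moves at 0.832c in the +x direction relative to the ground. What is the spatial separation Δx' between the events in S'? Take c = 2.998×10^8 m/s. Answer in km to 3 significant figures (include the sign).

Δx' ≈ 9.67 km

γ = 1/√(1 − 0.832²) = 1.8025
Δx' = γ(Δx − vΔt) = 1.8025 × (11100 m − 0.832×(2.998×10^8 m/s)×23.0×10^-6 s)
= 1.8025 × (5363.0 m) = 9.67 km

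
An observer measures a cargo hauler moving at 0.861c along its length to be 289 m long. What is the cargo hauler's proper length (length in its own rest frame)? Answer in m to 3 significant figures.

γ = 1/√(1 − 0.861²) = 1.9662
L₀ = γL = 1.9662 × 289 = 568 m

L₀ ≈ 568 m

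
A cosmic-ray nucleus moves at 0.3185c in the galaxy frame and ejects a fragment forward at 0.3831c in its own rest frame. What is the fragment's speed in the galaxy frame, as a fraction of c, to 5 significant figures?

Compose boost 2: (0.3831 + 0.3185)/(1 + 0.3831×0.3185) = 0.70160/1.122017 = 0.62530

u ≈ 0.62530c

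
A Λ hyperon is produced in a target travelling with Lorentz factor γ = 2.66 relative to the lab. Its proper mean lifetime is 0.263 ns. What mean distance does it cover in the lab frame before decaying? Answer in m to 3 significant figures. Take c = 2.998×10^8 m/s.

d ≈ 0.194 m

β = √(1 − 1/γ²) = √(1 − 1/2.66²) = 0.92664
Dilated lifetime: Δt = γτ₀ = 2.66 × 0.263 ns = 0.69958 ns
d = vΔt = 0.92664c × 0.69958 ns = 2.7781×10^8 m/s × 6.9958×10^-10 s = 0.194 m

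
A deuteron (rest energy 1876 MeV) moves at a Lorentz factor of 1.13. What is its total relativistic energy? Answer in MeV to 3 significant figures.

E ≈ 2120 MeV

γ = 1.13 (given)
E = γm₀c² = 1.13 × 1876 MeV = 2120 MeV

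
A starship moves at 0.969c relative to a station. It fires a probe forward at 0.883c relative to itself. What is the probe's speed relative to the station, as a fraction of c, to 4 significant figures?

u ≈ 0.9980c

Relativistic velocity addition: u = (u' + v)/(1 + u'v/c²)
= (0.883 + 0.969)/(1 + 0.883×0.969) = 1.852/1.85563 = 0.9980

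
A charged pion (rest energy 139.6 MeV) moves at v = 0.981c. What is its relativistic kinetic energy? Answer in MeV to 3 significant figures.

γ = 1/√(1 − 0.981²) = 5.1544
K = (γ − 1)m₀c² = (5.1544 − 1) × 139.6 MeV = 4.1544 × 139.6 MeV = 580 MeV

K ≈ 580 MeV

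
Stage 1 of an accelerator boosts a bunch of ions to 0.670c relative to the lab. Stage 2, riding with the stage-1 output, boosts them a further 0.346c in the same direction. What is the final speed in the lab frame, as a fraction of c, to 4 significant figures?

u ≈ 0.8248c

Compose boost 2: (0.346 + 0.670)/(1 + 0.346×0.670) = 1.016/1.23182 = 0.8248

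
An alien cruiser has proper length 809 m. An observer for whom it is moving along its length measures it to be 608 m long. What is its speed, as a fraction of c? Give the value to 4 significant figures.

γ = L₀/L = 809/608 = 1.33059
β = √(1 − 1/γ²) = 0.6597

β ≈ 0.6597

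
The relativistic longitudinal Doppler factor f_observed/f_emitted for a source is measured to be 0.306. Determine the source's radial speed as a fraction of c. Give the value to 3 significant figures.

β ≈ 0.829

f_obs/f_src = √((1−β)/(1+β)) = 0.306  ⇒  (1−β)/(1+β) = 0.093636
β = |1 − D²|/(1 + D²) = |1 − 0.093636|/(1 + 0.093636) = 0.829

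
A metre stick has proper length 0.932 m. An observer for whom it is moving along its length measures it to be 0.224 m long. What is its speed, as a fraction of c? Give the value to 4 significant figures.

γ = L₀/L = 0.932/0.224 = 4.16071
β = √(1 − 1/γ²) = 0.9707

β ≈ 0.9707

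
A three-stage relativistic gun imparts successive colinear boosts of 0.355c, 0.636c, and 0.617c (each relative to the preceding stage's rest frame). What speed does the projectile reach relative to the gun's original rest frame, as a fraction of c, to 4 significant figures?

Compose boost 2: (0.636 + 0.355)/(1 + 0.636×0.355) = 0.9910/1.22578 = 0.808465
Compose boost 3: (0.617 + 0.808465)/(1 + 0.617×0.808465) = 1.42546/1.49882 = 0.9511

u ≈ 0.9511c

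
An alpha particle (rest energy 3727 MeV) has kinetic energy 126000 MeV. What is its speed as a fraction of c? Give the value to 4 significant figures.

β ≈ 0.9996

γ = 1 + K/(m₀c²) = 1 + 126000/3727 = 34.8074
β = √(1 − 1/γ²) = 0.9996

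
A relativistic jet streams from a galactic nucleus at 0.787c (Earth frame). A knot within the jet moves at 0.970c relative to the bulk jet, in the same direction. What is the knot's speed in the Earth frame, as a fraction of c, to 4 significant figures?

u ≈ 0.9964c

Relativistic velocity addition: u = (u' + v)/(1 + u'v/c²)
= (0.970 + 0.787)/(1 + 0.970×0.787) = 1.757/1.76339 = 0.9964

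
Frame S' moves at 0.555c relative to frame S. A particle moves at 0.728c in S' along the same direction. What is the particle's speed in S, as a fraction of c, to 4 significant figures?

u ≈ 0.9138c

Relativistic velocity addition: u = (u' + v)/(1 + u'v/c²)
= (0.728 + 0.555)/(1 + 0.728×0.555) = 1.283/1.40404 = 0.9138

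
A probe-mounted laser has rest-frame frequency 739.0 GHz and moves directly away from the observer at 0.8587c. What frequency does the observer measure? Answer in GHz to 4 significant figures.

f_obs ≈ 203.8 GHz

Relativistic Doppler: f_obs = f_src √((1−β)/(1+β))
= 739.0 × √(0.141300/1.85870) = 739.0 × 0.275719 = 203.8 GHz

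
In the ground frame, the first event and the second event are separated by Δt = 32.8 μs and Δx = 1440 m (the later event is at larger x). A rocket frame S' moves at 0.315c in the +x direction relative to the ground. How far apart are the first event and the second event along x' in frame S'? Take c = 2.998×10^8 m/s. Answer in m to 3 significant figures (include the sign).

Δx' ≈ -1750 m

γ = 1/√(1 − 0.315²) = 1.0536
Δx' = γ(Δx − vΔt) = 1.0536 × (1440 m − 0.315×(2.998×10^8 m/s)×32.8×10^-6 s)
= 1.0536 × (-1657.5 m) = -1750 m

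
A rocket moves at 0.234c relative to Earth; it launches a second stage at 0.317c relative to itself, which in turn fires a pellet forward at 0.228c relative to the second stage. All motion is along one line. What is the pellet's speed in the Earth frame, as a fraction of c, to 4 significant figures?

Compose boost 2: (0.317 + 0.234)/(1 + 0.317×0.234) = 0.5510/1.07418 = 0.512950
Compose boost 3: (0.228 + 0.512950)/(1 + 0.228×0.512950) = 0.740950/1.11695 = 0.6634

u ≈ 0.6634c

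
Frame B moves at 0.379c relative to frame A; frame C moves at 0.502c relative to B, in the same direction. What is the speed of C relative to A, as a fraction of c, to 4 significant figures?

u ≈ 0.7402c

Compose boost 2: (0.502 + 0.379)/(1 + 0.502×0.379) = 0.8810/1.19026 = 0.7402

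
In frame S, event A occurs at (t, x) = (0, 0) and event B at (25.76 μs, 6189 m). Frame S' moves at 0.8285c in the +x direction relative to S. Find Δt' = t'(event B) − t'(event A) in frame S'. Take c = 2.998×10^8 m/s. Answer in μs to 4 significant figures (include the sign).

Δt' ≈ 15.46 μs

γ = 1/√(1 − 0.8285²) = 1.78575
Δt' = γ(Δt − vΔx/c²) = 1.78575 × (25.76 μs − 0.8285×6189 m / (2.998×10^8 m/s))
= 1.78575 × (8.65664 μs) = 15.46 μs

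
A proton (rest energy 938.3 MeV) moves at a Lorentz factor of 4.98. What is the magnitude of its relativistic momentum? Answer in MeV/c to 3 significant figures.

p ≈ 4580 MeV/c

β = √(1 − 1/γ²) = √(1 − 1/4.98²) = 0.97963
p = γβm₀c = 4.98 × 0.97963 × 938.3 MeV/c = 4580 MeV/c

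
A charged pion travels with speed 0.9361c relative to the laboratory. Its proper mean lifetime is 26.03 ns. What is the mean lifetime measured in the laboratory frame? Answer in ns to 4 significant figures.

γ = 1/√(1 − 0.9361²) = 2.84306
Time dilation: Δt = γτ₀ = 2.84306 × 26.03 ns = 74.00 ns

Δt ≈ 74.00 ns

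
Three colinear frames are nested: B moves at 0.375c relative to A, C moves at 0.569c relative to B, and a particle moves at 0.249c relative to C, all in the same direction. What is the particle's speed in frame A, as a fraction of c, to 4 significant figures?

Compose boost 2: (0.569 + 0.375)/(1 + 0.569×0.375) = 0.9440/1.21338 = 0.777995
Compose boost 3: (0.249 + 0.777995)/(1 + 0.249×0.777995) = 1.02700/1.19372 = 0.8603

u ≈ 0.8603c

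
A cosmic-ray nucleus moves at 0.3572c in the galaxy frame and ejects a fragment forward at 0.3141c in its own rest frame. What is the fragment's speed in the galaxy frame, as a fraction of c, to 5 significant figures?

Compose boost 2: (0.3141 + 0.3572)/(1 + 0.3141×0.3572) = 0.67130/1.112197 = 0.60358

u ≈ 0.60358c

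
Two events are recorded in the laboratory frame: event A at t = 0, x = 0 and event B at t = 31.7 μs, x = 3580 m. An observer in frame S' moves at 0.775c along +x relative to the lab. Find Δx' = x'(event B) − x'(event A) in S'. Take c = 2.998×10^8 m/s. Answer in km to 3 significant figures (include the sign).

Δx' ≈ -5.99 km

γ = 1/√(1 − 0.775²) = 1.5824
Δx' = γ(Δx − vΔt) = 1.5824 × (3580 m − 0.775×(2.998×10^8 m/s)×31.7×10^-6 s)
= 1.5824 × (-3785.3 m) = -5.99 km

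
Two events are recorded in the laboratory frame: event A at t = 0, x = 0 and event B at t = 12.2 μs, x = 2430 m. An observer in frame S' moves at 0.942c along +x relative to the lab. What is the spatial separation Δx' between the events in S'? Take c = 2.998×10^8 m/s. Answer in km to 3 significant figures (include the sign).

γ = 1/√(1 − 0.942²) = 2.9796
Δx' = γ(Δx − vΔt) = 2.9796 × (2430 m − 0.942×(2.998×10^8 m/s)×12.2×10^-6 s)
= 2.9796 × (-1015.4 m) = -3.03 km

Δx' ≈ -3.03 km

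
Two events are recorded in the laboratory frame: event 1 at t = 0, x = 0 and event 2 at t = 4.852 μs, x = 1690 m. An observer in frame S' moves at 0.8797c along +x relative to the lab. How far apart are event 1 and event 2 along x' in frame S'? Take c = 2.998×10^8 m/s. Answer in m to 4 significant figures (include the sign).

γ = 1/√(1 − 0.8797²) = 2.10292
Δx' = γ(Δx − vΔt) = 2.10292 × (1690 m − 0.8797×(2.998×10^8 m/s)×4.852×10^-6 s)
= 2.10292 × (410.362 m) = 863.0 m

Δx' ≈ 863.0 m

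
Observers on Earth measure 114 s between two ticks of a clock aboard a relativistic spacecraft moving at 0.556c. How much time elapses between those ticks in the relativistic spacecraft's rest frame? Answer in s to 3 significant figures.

τ₀ ≈ 94.8 s

γ = 1/√(1 − 0.556²) = 1.2031
Proper time: τ₀ = Δt/γ = 114/1.2031 = 94.8 s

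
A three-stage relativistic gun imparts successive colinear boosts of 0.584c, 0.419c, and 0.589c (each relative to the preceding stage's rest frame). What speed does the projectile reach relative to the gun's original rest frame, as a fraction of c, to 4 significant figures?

u ≈ 0.9459c

Compose boost 2: (0.419 + 0.584)/(1 + 0.419×0.584) = 1.003/1.24470 = 0.805819
Compose boost 3: (0.589 + 0.805819)/(1 + 0.589×0.805819) = 1.39482/1.47463 = 0.9459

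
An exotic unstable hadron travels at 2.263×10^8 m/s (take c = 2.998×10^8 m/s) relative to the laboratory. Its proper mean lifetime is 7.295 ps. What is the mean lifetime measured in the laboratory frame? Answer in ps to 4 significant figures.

β = v/c = 2.263×10^8 / 2.998×10^8 = 0.754837
γ = 1/√(1 − 0.754837²) = 1.52459
Time dilation: Δt = γτ₀ = 1.52459 × 7.295 ps = 11.12 ps

Δt ≈ 11.12 ps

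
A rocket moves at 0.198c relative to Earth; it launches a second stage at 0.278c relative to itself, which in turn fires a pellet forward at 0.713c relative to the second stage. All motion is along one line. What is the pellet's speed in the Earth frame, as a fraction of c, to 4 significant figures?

u ≈ 0.8808c

Compose boost 2: (0.278 + 0.198)/(1 + 0.278×0.198) = 0.4760/1.05504 = 0.451166
Compose boost 3: (0.713 + 0.451166)/(1 + 0.713×0.451166) = 1.16417/1.32168 = 0.8808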